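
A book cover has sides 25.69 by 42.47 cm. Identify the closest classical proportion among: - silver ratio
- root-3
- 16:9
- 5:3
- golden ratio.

5:3

42.47/25.69 ≈ 1.653. Nearest candidates are 5:3 (1.667, off by 0.014) and golden ratio (1.618, off by 0.035).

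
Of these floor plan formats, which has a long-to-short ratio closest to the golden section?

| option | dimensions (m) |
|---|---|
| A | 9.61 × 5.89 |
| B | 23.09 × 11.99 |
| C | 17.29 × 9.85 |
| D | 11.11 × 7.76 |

A

Ratios (long/short): A ≈ 1.632; B ≈ 1.926; C ≈ 1.755; D ≈ 1.432.
golden ratio ≈ 1.618; option A is nearest (Δ 0.014).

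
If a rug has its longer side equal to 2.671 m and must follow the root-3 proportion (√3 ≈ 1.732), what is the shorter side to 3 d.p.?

1.542 m

root-3 ≈ 1.73205.
Shorter side = 2.671 ÷ 1.73205 ≈ 1.54210 → 1.542 m.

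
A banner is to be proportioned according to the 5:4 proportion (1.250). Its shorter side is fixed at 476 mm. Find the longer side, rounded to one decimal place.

5:4 = 1.25000.
Longer side = 476 × 1.25000 ≈ 595.000 → 595.0 mm.

595.0 mm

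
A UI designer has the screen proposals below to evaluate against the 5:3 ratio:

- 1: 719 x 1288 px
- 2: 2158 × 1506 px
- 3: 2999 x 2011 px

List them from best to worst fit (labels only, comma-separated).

Ratios: 1 = 1288 / 719 ≈ 1.791; 2 = 2158 / 1506 ≈ 1.433; 3 = 2999 / 2011 ≈ 1.491.
|Δ from 1.667|: 1 0.124; 2 0.234; 3 0.176.

1, 3, 2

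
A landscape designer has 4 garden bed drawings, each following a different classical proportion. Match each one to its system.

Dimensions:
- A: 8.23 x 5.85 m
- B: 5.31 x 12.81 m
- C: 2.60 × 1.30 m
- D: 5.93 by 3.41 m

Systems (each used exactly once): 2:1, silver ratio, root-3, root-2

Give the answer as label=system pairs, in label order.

A=root-2, B=silver ratio, C=2:1, D=root-3

A = 8.23/5.85 ≈ 1.407 → root-2 (1.414)
B = 12.81/5.31 ≈ 2.412 → silver ratio (2.414)
C = 2.60/1.30 ≈ 2.000 → 2:1 (2.000)
D = 5.93/3.41 ≈ 1.739 → root-3 (1.732)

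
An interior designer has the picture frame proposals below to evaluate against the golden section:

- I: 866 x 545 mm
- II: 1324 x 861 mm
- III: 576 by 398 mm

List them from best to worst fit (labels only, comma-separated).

I, II, III

Ratios: I = 866 / 545 ≈ 1.589; II = 1324 / 861 ≈ 1.538; III = 576 / 398 ≈ 1.447.
|Δ from 1.618|: I 0.029; II 0.080; III 0.171.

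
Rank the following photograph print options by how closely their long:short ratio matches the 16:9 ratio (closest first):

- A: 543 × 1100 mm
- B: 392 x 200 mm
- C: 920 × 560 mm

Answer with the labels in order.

C, B, A

Ratios: A = 1100 / 543 ≈ 2.026; B = 392 / 200 ≈ 1.960; C = 920 / 560 ≈ 1.643.
|Δ from 1.778|: A 0.248; B 0.182; C 0.135.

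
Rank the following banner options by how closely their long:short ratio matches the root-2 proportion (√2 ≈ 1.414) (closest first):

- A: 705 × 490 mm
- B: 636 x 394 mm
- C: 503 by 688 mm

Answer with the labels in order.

A, C, B

Ratios: A = 705 / 490 ≈ 1.439; B = 636 / 394 ≈ 1.614; C = 688 / 503 ≈ 1.368.
|Δ from 1.414|: A 0.025; B 0.200; C 0.046.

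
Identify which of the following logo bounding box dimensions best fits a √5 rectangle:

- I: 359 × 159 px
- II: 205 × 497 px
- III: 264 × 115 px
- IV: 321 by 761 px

Target root-5 ≈ 2.236.
I: 2.258 (Δ0.022)  II: 2.424 (Δ0.188)  III: 2.296 (Δ0.060)  IV: 2.371 (Δ0.135)

I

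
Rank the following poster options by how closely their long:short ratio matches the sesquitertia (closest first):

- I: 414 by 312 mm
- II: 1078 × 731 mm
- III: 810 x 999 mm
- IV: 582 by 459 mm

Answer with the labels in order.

I, IV, III, II

I: 414/312 ≈ 1.327 → |1.327 − 1.333| = 0.006
II: 1078/731 ≈ 1.475 → |1.475 − 1.333| = 0.142
III: 999/810 ≈ 1.233 → |1.233 − 1.333| = 0.100
IV: 582/459 ≈ 1.268 → |1.268 − 1.333| = 0.065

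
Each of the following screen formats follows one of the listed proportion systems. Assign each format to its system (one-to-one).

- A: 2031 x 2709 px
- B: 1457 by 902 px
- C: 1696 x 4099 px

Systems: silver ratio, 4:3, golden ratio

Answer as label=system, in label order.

A=4:3, B=golden ratio, C=silver ratio

Ratios: A ≈ 1.334; B ≈ 1.615; C ≈ 2.417.
Targets: silver ratio ≈ 2.414; 4:3 ≈ 1.333; golden ratio ≈ 1.618.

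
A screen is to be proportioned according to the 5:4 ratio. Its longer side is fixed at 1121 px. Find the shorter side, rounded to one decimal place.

5:4 = 1.25000.
Shorter side = 1121 ÷ 1.25000 ≈ 896.800 → 896.8 px.

896.8 px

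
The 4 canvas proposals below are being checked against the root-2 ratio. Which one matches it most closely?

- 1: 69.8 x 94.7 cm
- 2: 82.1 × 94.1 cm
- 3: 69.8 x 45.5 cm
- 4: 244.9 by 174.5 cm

Ratios (long/short): 1 ≈ 1.357; 2 ≈ 1.146; 3 ≈ 1.534; 4 ≈ 1.403.
root-2 ≈ 1.414; option 4 is nearest (Δ 0.011).

4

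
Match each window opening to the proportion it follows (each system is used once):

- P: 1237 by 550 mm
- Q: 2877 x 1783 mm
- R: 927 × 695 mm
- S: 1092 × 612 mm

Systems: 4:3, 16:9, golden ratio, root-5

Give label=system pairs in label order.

P=root-5, Q=golden ratio, R=4:3, S=16:9

Ratios: P ≈ 2.249; Q ≈ 1.614; R ≈ 1.334; S ≈ 1.784.
Targets: 4:3 ≈ 1.333; 16:9 ≈ 1.778; golden ratio ≈ 1.618; root-5 ≈ 2.236.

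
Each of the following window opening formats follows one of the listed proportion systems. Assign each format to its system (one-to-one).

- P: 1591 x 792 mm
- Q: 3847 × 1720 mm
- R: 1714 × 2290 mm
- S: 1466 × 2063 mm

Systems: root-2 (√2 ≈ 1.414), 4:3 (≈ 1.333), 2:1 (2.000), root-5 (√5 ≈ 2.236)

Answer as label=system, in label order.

P=2:1, Q=root-5, R=4:3, S=root-2

Ratios: P ≈ 2.009; Q ≈ 2.237; R ≈ 1.336; S ≈ 1.407.
Targets: root-2 ≈ 1.414; 4:3 ≈ 1.333; 2:1 ≈ 2.000; root-5 ≈ 2.236.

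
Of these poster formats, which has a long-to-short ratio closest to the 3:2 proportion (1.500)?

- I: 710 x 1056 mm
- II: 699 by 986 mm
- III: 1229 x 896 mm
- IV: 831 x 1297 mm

Target 3:2 ≈ 1.500.
I: 1.487 (Δ0.013)  II: 1.411 (Δ0.089)  III: 1.372 (Δ0.128)  IV: 1.561 (Δ0.061)

I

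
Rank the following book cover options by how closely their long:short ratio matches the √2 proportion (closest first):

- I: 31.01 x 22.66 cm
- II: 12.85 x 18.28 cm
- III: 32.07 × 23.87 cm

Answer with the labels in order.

Ratios: I = 31.01 / 22.66 ≈ 1.368; II = 18.28 / 12.85 ≈ 1.423; III = 32.07 / 23.87 ≈ 1.344.
|Δ from 1.414|: I 0.046; II 0.009; III 0.070.

II, I, III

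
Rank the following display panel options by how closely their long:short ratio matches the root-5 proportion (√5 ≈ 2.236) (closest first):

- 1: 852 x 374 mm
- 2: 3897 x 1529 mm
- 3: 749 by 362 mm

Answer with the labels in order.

1, 3, 2

Ratios: 1 = 852 / 374 ≈ 2.278; 2 = 3897 / 1529 ≈ 2.549; 3 = 749 / 362 ≈ 2.069.
|Δ from 2.236|: 1 0.042; 2 0.313; 3 0.167.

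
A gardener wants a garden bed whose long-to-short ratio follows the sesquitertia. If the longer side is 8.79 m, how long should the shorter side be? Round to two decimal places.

6.59 m

4:3 ≈ 1.33333.
Shorter side = 8.79 ÷ 1.33333 ≈ 6.5925 → 6.59 m.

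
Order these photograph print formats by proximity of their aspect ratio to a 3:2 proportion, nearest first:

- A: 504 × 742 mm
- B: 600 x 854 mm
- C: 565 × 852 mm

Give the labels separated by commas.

A: 742/504 ≈ 1.472 → |1.472 − 1.500| = 0.028
B: 854/600 ≈ 1.423 → |1.423 − 1.500| = 0.077
C: 852/565 ≈ 1.508 → |1.508 − 1.500| = 0.008

C, A, B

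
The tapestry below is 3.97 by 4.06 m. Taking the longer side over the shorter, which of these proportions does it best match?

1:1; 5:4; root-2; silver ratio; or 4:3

Ratio = 4.06 / 3.97 ≈ 1.023.
Distances: 1:1 1.000 (Δ 0.023); 5:4 1.250 (Δ 0.227); root-2 1.414 (Δ 0.391); silver ratio 2.414 (Δ 1.391); 4:3 1.333 (Δ 0.310).

1:1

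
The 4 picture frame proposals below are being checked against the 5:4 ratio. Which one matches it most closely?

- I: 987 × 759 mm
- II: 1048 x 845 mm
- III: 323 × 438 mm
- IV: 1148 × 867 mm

II

Target 5:4 ≈ 1.250.
I: 1.300 (Δ0.050)  II: 1.240 (Δ0.010)  III: 1.356 (Δ0.106)  IV: 1.324 (Δ0.074)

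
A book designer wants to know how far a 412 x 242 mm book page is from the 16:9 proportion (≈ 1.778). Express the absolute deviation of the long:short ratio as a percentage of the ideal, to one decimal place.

4.2%

Ratio = 412 / 242 ≈ 1.7025.
Ideal 16:9 ≈ 1.7778. |1.7025 − 1.7778| / 1.7778 ≈ 4.24% → 4.2%.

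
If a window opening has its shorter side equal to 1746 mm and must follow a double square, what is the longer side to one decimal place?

3492.0 mm

2:1 = 2.00000.
Longer side = 1746 × 2.00000 ≈ 3492.000 → 3492.0 mm.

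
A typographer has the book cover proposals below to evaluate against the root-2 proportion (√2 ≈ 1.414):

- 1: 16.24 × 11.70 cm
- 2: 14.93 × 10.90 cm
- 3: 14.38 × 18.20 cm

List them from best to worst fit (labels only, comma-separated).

Ratios: 1 = 16.24 / 11.70 ≈ 1.388; 2 = 14.93 / 10.90 ≈ 1.370; 3 = 18.20 / 14.38 ≈ 1.266.
|Δ from 1.414|: 1 0.026; 2 0.044; 3 0.148.

1, 2, 3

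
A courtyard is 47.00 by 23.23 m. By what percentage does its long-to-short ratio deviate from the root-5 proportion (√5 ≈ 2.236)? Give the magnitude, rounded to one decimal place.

Ratio = 47.00 / 23.23 ≈ 2.0232.
Ideal root-5 ≈ 2.2361. |2.0232 − 2.2361| / 2.2361 ≈ 9.52% → 9.5%.

9.5%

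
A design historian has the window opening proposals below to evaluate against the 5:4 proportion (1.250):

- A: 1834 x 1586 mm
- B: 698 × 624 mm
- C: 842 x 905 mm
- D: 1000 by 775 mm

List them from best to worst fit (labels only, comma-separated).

D, A, B, C

Ratios: A = 1834 / 1586 ≈ 1.156; B = 698 / 624 ≈ 1.119; C = 905 / 842 ≈ 1.075; D = 1000 / 775 ≈ 1.290.
|Δ from 1.250|: A 0.094; B 0.131; C 0.175; D 0.040.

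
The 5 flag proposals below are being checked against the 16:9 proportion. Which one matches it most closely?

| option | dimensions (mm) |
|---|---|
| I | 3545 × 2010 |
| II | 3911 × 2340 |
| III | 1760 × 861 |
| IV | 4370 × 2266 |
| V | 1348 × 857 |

Ratios (long/short): I ≈ 1.764; II ≈ 1.671; III ≈ 2.044; IV ≈ 1.929; V ≈ 1.573.
16:9 ≈ 1.778; option I is nearest (Δ 0.014).

I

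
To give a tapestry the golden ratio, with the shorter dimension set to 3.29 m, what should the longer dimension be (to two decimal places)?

5.32 m

golden ratio ≈ 1.61803.
Longer side = 3.29 × 1.61803 ≈ 5.3233 → 5.32 m.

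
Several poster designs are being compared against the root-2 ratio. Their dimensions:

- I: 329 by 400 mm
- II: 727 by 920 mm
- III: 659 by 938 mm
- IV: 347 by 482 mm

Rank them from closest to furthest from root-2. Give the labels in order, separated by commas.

I: 400/329 ≈ 1.216 → |1.216 − 1.414| = 0.198
II: 920/727 ≈ 1.265 → |1.265 − 1.414| = 0.149
III: 938/659 ≈ 1.423 → |1.423 − 1.414| = 0.009
IV: 482/347 ≈ 1.389 → |1.389 − 1.414| = 0.025

III, IV, II, I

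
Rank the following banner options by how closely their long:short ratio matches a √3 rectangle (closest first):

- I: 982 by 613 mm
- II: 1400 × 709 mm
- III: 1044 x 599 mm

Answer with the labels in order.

III, I, II

I: 982/613 ≈ 1.602 → |1.602 − 1.732| = 0.130
II: 1400/709 ≈ 1.975 → |1.975 − 1.732| = 0.243
III: 1044/599 ≈ 1.743 → |1.743 − 1.732| = 0.011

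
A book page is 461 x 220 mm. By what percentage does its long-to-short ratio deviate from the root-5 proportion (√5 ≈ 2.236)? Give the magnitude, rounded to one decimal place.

6.3%

Ratio = 461 / 220 ≈ 2.0955.
Ideal root-5 ≈ 2.2361. |2.0955 − 2.2361| / 2.2361 ≈ 6.29% → 6.3%.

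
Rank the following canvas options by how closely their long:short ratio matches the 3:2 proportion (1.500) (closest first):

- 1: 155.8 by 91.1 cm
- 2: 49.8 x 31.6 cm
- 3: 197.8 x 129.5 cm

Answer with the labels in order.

3, 2, 1

1: 155.8/91.1 ≈ 1.710 → |1.710 − 1.500| = 0.210
2: 49.8/31.6 ≈ 1.576 → |1.576 − 1.500| = 0.076
3: 197.8/129.5 ≈ 1.527 → |1.527 − 1.500| = 0.027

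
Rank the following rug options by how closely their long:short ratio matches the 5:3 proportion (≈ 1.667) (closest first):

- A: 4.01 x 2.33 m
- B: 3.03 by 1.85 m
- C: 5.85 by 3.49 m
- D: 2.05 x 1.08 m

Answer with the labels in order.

Ratios: A = 4.01 / 2.33 ≈ 1.721; B = 3.03 / 1.85 ≈ 1.638; C = 5.85 / 3.49 ≈ 1.676; D = 2.05 / 1.08 ≈ 1.898.
|Δ from 1.667|: A 0.054; B 0.029; C 0.009; D 0.231.

C, B, A, D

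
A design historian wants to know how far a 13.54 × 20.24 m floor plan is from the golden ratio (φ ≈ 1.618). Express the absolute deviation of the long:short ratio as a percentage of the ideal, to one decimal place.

7.6%

Ratio = 20.24 / 13.54 ≈ 1.4948.
Ideal golden ratio ≈ 1.6180. |1.4948 − 1.6180| / 1.6180 ≈ 7.61% → 7.6%.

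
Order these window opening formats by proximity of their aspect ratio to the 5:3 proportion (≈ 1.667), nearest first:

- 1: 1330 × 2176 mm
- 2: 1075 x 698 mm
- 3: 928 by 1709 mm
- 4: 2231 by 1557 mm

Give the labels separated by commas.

1, 2, 3, 4

Ratios: 1 = 2176 / 1330 ≈ 1.636; 2 = 1075 / 698 ≈ 1.540; 3 = 1709 / 928 ≈ 1.842; 4 = 2231 / 1557 ≈ 1.433.
|Δ from 1.667|: 1 0.031; 2 0.127; 3 0.175; 4 0.234.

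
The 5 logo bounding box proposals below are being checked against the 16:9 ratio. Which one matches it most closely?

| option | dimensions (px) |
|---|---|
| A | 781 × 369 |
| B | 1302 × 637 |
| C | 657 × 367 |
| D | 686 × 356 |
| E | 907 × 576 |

Ratios (long/short): A ≈ 2.117; B ≈ 2.044; C ≈ 1.790; D ≈ 1.927; E ≈ 1.575.
16:9 ≈ 1.778; option C is nearest (Δ 0.012).

C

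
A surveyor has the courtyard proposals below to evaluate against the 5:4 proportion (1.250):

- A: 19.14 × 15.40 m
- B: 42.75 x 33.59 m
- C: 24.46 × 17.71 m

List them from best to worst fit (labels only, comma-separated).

A, B, C

A: 19.14/15.40 ≈ 1.243 → |1.243 − 1.250| = 0.007
B: 42.75/33.59 ≈ 1.273 → |1.273 − 1.250| = 0.023
C: 24.46/17.71 ≈ 1.381 → |1.381 − 1.250| = 0.131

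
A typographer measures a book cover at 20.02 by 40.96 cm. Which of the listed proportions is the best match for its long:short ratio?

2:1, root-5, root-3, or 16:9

2:1

Ratio = 40.96 / 20.02 ≈ 2.046.
Distances: 2:1 2.000 (Δ 0.046); root-5 2.236 (Δ 0.190); root-3 1.732 (Δ 0.314); 16:9 1.778 (Δ 0.268).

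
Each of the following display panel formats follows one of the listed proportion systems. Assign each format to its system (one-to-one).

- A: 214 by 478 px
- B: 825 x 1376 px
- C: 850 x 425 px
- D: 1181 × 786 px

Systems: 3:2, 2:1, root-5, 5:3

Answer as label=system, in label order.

A=root-5, B=5:3, C=2:1, D=3:2

A = 478/214 ≈ 2.234 → root-5 (2.236)
B = 1376/825 ≈ 1.668 → 5:3 (1.667)
C = 850/425 ≈ 2.000 → 2:1 (2.000)
D = 1181/786 ≈ 1.503 → 3:2 (1.500)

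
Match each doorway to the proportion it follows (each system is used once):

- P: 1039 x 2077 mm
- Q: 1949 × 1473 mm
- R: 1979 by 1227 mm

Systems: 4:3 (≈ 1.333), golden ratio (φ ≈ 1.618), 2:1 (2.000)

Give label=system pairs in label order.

Ratios: P ≈ 1.999; Q ≈ 1.323; R ≈ 1.613.
Targets: 4:3 ≈ 1.333; golden ratio ≈ 1.618; 2:1 ≈ 2.000.

P=2:1, Q=4:3, R=golden ratio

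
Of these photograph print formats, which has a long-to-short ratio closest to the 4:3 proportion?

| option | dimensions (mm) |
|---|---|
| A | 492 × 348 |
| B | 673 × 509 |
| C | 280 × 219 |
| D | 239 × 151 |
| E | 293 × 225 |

B

Target 4:3 ≈ 1.333.
A: 1.414 (Δ0.081)  B: 1.322 (Δ0.011)  C: 1.279 (Δ0.054)  D: 1.583 (Δ0.250)  E: 1.302 (Δ0.031)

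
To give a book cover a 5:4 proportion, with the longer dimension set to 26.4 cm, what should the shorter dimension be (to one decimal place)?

5:4 = 1.25000.
Shorter side = 26.4 ÷ 1.25000 ≈ 21.120 → 21.1 cm.

21.1 cm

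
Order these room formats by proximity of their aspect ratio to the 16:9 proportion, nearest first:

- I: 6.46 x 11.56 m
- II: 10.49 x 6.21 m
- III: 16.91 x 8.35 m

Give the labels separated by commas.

I, II, III

Ratios: I = 11.56 / 6.46 ≈ 1.789; II = 10.49 / 6.21 ≈ 1.689; III = 16.91 / 8.35 ≈ 2.025.
|Δ from 1.778|: I 0.011; II 0.089; III 0.247.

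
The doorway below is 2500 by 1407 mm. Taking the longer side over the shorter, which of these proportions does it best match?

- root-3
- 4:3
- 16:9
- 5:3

16:9

2500/1407 ≈ 1.777. Nearest candidates are 16:9 (1.778, off by 0.001) and root-3 (1.732, off by 0.045).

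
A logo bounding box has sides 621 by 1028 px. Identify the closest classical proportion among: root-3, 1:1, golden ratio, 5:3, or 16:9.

1028/621 ≈ 1.655. Nearest candidates are 5:3 (1.667, off by 0.012) and golden ratio (1.618, off by 0.037).

5:3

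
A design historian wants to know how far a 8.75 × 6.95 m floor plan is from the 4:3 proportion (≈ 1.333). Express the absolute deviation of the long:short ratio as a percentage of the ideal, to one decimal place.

Ratio = 8.75 / 6.95 ≈ 1.2590.
Ideal 4:3 ≈ 1.3333. |1.2590 − 1.3333| / 1.3333 ≈ 5.57% → 5.6%.

5.6%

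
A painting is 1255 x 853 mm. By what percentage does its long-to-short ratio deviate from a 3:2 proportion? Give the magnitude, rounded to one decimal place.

Ratio = 1255 / 853 ≈ 1.4713.
Ideal 3:2 = 1.5000. |1.4713 − 1.5000| / 1.5000 ≈ 1.91% → 1.9%.

1.9%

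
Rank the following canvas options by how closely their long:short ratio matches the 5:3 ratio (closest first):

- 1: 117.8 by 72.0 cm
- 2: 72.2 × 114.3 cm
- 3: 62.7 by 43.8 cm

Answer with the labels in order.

Ratios: 1 = 117.8 / 72.0 ≈ 1.636; 2 = 114.3 / 72.2 ≈ 1.583; 3 = 62.7 / 43.8 ≈ 1.432.
|Δ from 1.667|: 1 0.031; 2 0.084; 3 0.235.

1, 2, 3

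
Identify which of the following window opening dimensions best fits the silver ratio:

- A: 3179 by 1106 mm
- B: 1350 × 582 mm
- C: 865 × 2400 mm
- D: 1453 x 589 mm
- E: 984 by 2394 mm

Ratios (long/short): A ≈ 2.874; B ≈ 2.320; C ≈ 2.775; D ≈ 2.467; E ≈ 2.433.
silver ratio ≈ 2.414; option E is nearest (Δ 0.019).

E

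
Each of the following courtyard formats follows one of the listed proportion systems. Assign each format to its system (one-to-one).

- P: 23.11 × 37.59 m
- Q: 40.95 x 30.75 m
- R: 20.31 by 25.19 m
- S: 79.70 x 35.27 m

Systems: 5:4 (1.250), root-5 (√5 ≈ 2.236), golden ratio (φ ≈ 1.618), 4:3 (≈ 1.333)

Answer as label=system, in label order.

P=golden ratio, Q=4:3, R=5:4, S=root-5

P = 37.59/23.11 ≈ 1.627 → golden ratio (1.618)
Q = 40.95/30.75 ≈ 1.332 → 4:3 (1.333)
R = 25.19/20.31 ≈ 1.240 → 5:4 (1.250)
S = 79.70/35.27 ≈ 2.260 → root-5 (2.236)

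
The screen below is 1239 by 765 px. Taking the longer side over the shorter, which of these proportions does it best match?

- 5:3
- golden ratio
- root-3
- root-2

golden ratio

Ratio = 1239 / 765 ≈ 1.620.
Distances: 5:3 1.667 (Δ 0.047); golden ratio 1.618 (Δ 0.002); root-3 1.732 (Δ 0.112); root-2 1.414 (Δ 0.206).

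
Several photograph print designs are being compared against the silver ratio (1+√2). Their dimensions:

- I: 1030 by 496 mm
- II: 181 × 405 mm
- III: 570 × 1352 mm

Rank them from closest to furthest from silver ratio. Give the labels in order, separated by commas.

Ratios: I = 1030 / 496 ≈ 2.077; II = 405 / 181 ≈ 2.238; III = 1352 / 570 ≈ 2.372.
|Δ from 2.414|: I 0.337; II 0.176; III 0.042.

III, II, I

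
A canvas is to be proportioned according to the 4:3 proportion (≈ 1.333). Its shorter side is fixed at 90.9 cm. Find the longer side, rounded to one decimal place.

4:3 ≈ 1.33333.
Longer side = 90.9 × 1.33333 ≈ 121.200 → 121.2 cm.

121.2 cm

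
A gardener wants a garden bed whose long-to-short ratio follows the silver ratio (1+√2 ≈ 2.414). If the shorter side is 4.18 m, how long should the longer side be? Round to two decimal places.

10.09 m

silver ratio ≈ 2.41421.
Longer side = 4.18 × 2.41421 ≈ 10.0914 → 10.09 m.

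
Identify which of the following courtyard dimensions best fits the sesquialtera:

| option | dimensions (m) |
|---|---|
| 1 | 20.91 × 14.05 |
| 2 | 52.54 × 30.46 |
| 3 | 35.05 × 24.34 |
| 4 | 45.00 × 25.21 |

Target 3:2 ≈ 1.500.
1: 1.488 (Δ0.012)  2: 1.725 (Δ0.225)  3: 1.440 (Δ0.060)  4: 1.785 (Δ0.285)

1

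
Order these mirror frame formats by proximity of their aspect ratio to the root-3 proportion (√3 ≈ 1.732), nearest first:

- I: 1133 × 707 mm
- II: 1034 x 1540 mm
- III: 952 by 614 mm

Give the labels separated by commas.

I: 1133/707 ≈ 1.603 → |1.603 − 1.732| = 0.129
II: 1540/1034 ≈ 1.489 → |1.489 − 1.732| = 0.243
III: 952/614 ≈ 1.550 → |1.550 − 1.732| = 0.182

I, III, II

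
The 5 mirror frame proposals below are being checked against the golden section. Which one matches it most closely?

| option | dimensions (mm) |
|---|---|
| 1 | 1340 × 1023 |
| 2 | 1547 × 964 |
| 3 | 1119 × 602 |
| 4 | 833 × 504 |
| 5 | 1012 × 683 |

Target golden ratio ≈ 1.618.
1: 1.310 (Δ0.308)  2: 1.605 (Δ0.013)  3: 1.859 (Δ0.241)  4: 1.653 (Δ0.035)  5: 1.482 (Δ0.136)

2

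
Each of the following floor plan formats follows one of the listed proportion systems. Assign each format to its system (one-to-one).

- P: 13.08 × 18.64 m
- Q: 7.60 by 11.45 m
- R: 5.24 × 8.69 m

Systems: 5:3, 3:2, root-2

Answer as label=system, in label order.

P=root-2, Q=3:2, R=5:3

P = 18.64/13.08 ≈ 1.425 → root-2 (1.414)
Q = 11.45/7.60 ≈ 1.507 → 3:2 (1.500)
R = 8.69/5.24 ≈ 1.658 → 5:3 (1.667)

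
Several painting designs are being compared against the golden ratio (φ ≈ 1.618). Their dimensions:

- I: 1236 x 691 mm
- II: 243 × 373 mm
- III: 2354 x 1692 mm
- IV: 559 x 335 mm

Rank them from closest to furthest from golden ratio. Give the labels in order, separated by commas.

I: 1236/691 ≈ 1.789 → |1.789 − 1.618| = 0.171
II: 373/243 ≈ 1.535 → |1.535 − 1.618| = 0.083
III: 2354/1692 ≈ 1.391 → |1.391 − 1.618| = 0.227
IV: 559/335 ≈ 1.669 → |1.669 − 1.618| = 0.051

IV, II, I, III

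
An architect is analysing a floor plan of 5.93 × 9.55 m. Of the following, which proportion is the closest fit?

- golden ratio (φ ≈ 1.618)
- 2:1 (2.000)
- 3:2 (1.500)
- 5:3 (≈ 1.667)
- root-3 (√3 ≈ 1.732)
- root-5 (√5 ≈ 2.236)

golden ratio

9.55/5.93 ≈ 1.610. Nearest candidates are golden ratio (1.618, off by 0.008) and 5:3 (1.667, off by 0.057).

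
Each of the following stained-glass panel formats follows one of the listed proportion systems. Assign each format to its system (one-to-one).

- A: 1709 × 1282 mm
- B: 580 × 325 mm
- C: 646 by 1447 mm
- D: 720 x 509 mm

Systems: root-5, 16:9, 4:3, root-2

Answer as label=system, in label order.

Ratios: A ≈ 1.333; B ≈ 1.785; C ≈ 2.240; D ≈ 1.415.
Targets: root-5 ≈ 2.236; 16:9 ≈ 1.778; 4:3 ≈ 1.333; root-2 ≈ 1.414.

A=4:3, B=16:9, C=root-5, D=root-2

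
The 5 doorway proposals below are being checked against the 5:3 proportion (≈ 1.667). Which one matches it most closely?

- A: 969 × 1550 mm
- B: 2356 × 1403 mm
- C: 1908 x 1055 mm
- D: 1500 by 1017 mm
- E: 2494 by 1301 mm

B

Ratios (long/short): A ≈ 1.600; B ≈ 1.679; C ≈ 1.809; D ≈ 1.475; E ≈ 1.917.
5:3 ≈ 1.667; option B is nearest (Δ 0.012).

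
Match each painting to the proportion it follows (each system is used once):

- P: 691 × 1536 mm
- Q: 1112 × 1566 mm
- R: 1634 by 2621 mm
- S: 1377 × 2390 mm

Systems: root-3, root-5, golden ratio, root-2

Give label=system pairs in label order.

P=root-5, Q=root-2, R=golden ratio, S=root-3

P = 1536/691 ≈ 2.223 → root-5 (2.236)
Q = 1566/1112 ≈ 1.408 → root-2 (1.414)
R = 2621/1634 ≈ 1.604 → golden ratio (1.618)
S = 2390/1377 ≈ 1.736 → root-3 (1.732)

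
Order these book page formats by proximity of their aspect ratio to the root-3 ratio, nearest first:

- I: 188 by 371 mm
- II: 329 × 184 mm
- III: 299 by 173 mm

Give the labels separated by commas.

III, II, I

Ratios: I = 371 / 188 ≈ 1.973; II = 329 / 184 ≈ 1.788; III = 299 / 173 ≈ 1.728.
|Δ from 1.732|: I 0.241; II 0.056; III 0.004.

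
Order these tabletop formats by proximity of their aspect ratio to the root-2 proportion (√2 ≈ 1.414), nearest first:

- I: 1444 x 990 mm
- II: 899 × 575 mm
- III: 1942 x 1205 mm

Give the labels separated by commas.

I: 1444/990 ≈ 1.459 → |1.459 − 1.414| = 0.045
II: 899/575 ≈ 1.563 → |1.563 − 1.414| = 0.149
III: 1942/1205 ≈ 1.612 → |1.612 − 1.414| = 0.198

I, II, III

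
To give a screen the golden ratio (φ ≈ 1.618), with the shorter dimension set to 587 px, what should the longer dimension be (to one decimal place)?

949.8 px

golden ratio ≈ 1.61803.
Longer side = 587 × 1.61803 ≈ 949.784 → 949.8 px.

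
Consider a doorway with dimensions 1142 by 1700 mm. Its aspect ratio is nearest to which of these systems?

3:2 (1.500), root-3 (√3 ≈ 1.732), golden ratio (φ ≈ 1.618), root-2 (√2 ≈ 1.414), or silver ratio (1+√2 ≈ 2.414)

3:2

Ratio = 1700 / 1142 ≈ 1.489.
Distances: 3:2 1.500 (Δ 0.011); root-3 1.732 (Δ 0.243); golden ratio 1.618 (Δ 0.129); root-2 1.414 (Δ 0.075); silver ratio 2.414 (Δ 0.925).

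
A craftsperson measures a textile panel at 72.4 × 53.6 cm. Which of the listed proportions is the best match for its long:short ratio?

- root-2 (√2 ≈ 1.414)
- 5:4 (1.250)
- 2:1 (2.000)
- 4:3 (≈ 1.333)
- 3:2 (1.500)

Ratio = 72.4 / 53.6 ≈ 1.351.
Distances: root-2 1.414 (Δ 0.063); 5:4 1.250 (Δ 0.101); 2:1 2.000 (Δ 0.649); 4:3 1.333 (Δ 0.018); 3:2 1.500 (Δ 0.149).

4:3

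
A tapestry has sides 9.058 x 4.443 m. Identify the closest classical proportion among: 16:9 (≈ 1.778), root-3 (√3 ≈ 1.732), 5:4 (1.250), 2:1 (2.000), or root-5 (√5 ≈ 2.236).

9.058/4.443 ≈ 2.039. Nearest candidates are 2:1 (2.000, off by 0.039) and root-5 (2.236, off by 0.197).

2:1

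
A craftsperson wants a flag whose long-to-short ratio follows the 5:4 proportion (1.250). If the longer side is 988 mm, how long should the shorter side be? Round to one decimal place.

790.4 mm

5:4 = 1.25000.
Shorter side = 988 ÷ 1.25000 ≈ 790.400 → 790.4 mm.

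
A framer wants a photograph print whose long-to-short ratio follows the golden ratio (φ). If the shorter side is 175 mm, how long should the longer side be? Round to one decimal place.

283.2 mm

golden ratio ≈ 1.61803.
Longer side = 175 × 1.61803 ≈ 283.155 → 283.2 mm.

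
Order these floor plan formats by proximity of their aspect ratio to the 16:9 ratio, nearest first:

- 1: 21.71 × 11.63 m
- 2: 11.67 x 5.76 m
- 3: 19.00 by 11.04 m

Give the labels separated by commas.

3, 1, 2

1: 21.71/11.63 ≈ 1.867 → |1.867 − 1.778| = 0.089
2: 11.67/5.76 ≈ 2.026 → |2.026 − 1.778| = 0.248
3: 19.00/11.04 ≈ 1.721 → |1.721 − 1.778| = 0.057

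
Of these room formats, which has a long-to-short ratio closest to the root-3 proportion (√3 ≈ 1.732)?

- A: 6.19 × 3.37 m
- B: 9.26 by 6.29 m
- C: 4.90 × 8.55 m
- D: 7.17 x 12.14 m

C

Target root-3 ≈ 1.732.
A: 1.837 (Δ0.105)  B: 1.472 (Δ0.260)  C: 1.745 (Δ0.013)  D: 1.693 (Δ0.039)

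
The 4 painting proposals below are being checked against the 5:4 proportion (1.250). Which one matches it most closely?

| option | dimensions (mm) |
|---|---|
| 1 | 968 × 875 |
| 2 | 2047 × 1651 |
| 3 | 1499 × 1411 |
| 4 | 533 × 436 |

Ratios (long/short): 1 ≈ 1.106; 2 ≈ 1.240; 3 ≈ 1.062; 4 ≈ 1.222.
5:4 ≈ 1.250; option 2 is nearest (Δ 0.010).

2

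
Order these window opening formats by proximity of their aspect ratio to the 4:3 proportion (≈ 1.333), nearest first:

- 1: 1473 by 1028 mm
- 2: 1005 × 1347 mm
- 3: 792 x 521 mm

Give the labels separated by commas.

Ratios: 1 = 1473 / 1028 ≈ 1.433; 2 = 1347 / 1005 ≈ 1.340; 3 = 792 / 521 ≈ 1.520.
|Δ from 1.333|: 1 0.100; 2 0.007; 3 0.187.

2, 1, 3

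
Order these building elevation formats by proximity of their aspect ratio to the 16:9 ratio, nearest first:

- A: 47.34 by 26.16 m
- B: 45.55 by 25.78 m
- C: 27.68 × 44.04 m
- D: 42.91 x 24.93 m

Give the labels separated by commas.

A: 47.34/26.16 ≈ 1.810 → |1.810 − 1.778| = 0.032
B: 45.55/25.78 ≈ 1.767 → |1.767 − 1.778| = 0.011
C: 44.04/27.68 ≈ 1.591 → |1.591 − 1.778| = 0.187
D: 42.91/24.93 ≈ 1.721 → |1.721 − 1.778| = 0.057

B, A, D, C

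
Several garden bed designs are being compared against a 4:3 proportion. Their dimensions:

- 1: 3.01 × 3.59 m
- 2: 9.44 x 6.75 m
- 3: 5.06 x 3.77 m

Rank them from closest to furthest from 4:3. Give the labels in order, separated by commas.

3, 2, 1

Ratios: 1 = 3.59 / 3.01 ≈ 1.193; 2 = 9.44 / 6.75 ≈ 1.399; 3 = 5.06 / 3.77 ≈ 1.342.
|Δ from 1.333|: 1 0.140; 2 0.066; 3 0.009.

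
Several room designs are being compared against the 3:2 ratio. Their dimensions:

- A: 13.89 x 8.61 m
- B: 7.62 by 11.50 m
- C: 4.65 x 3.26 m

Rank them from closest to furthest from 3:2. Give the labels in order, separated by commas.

A: 13.89/8.61 ≈ 1.613 → |1.613 − 1.500| = 0.113
B: 11.50/7.62 ≈ 1.509 → |1.509 − 1.500| = 0.009
C: 4.65/3.26 ≈ 1.426 → |1.426 − 1.500| = 0.074

B, C, A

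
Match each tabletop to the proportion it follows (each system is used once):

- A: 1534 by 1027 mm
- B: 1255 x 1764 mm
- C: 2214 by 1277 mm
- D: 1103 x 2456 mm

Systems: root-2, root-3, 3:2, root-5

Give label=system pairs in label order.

A=3:2, B=root-2, C=root-3, D=root-5

A = 1534/1027 ≈ 1.494 → 3:2 (1.500)
B = 1764/1255 ≈ 1.406 → root-2 (1.414)
C = 2214/1277 ≈ 1.734 → root-3 (1.732)
D = 2456/1103 ≈ 2.227 → root-5 (2.236)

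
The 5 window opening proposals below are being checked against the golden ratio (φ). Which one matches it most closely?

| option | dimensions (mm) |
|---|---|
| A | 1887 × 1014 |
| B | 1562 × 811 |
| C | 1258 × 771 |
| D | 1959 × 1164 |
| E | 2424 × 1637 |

Target golden ratio ≈ 1.618.
A: 1.861 (Δ0.243)  B: 1.926 (Δ0.308)  C: 1.632 (Δ0.014)  D: 1.683 (Δ0.065)  E: 1.481 (Δ0.137)

C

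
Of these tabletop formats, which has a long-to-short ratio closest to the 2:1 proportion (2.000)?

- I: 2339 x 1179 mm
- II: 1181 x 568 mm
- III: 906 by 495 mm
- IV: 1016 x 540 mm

Ratios (long/short): I ≈ 1.984; II ≈ 2.079; III ≈ 1.830; IV ≈ 1.881.
2:1 ≈ 2.000; option I is nearest (Δ 0.016).

I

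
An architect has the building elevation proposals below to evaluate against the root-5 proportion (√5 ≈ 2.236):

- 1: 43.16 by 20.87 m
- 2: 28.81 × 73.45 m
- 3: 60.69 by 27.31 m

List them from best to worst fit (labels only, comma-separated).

Ratios: 1 = 43.16 / 20.87 ≈ 2.068; 2 = 73.45 / 28.81 ≈ 2.549; 3 = 60.69 / 27.31 ≈ 2.222.
|Δ from 2.236|: 1 0.168; 2 0.313; 3 0.014.

3, 1, 2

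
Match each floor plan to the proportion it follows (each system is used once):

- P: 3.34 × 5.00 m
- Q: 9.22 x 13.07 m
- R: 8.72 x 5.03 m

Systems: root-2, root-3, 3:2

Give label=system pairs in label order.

Ratios: P ≈ 1.497; Q ≈ 1.418; R ≈ 1.734.
Targets: root-2 ≈ 1.414; root-3 ≈ 1.732; 3:2 ≈ 1.500.

P=3:2, Q=root-2, R=root-3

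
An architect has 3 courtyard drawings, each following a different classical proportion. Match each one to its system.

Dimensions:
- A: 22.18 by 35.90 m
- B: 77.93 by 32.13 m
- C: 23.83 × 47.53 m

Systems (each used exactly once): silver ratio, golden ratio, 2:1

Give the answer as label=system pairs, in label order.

A = 35.90/22.18 ≈ 1.619 → golden ratio (1.618)
B = 77.93/32.13 ≈ 2.425 → silver ratio (2.414)
C = 47.53/23.83 ≈ 1.995 → 2:1 (2.000)

A=golden ratio, B=silver ratio, C=2:1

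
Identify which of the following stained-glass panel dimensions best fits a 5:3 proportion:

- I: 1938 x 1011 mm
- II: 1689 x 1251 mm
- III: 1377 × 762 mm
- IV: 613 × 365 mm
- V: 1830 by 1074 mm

Ratios (long/short): I ≈ 1.917; II ≈ 1.350; III ≈ 1.807; IV ≈ 1.679; V ≈ 1.704.
5:3 ≈ 1.667; option IV is nearest (Δ 0.012).

IV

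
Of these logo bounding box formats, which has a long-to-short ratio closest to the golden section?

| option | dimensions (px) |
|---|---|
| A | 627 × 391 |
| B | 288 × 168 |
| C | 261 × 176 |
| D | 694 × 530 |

A

Ratios (long/short): A ≈ 1.604; B ≈ 1.714; C ≈ 1.483; D ≈ 1.309.
golden ratio ≈ 1.618; option A is nearest (Δ 0.014).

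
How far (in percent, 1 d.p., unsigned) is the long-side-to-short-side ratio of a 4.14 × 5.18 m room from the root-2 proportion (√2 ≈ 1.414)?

11.5%

Ratio = 5.18 / 4.14 ≈ 1.2512.
Ideal root-2 ≈ 1.4142. |1.2512 − 1.4142| / 1.4142 ≈ 11.53% → 11.5%.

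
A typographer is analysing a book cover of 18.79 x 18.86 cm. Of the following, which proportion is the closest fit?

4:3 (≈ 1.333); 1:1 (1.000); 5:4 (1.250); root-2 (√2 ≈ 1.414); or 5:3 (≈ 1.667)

1:1

Ratio = 18.86 / 18.79 ≈ 1.004.
Distances: 4:3 1.333 (Δ 0.329); 1:1 1.000 (Δ 0.004); 5:4 1.250 (Δ 0.246); root-2 1.414 (Δ 0.410); 5:3 1.667 (Δ 0.663).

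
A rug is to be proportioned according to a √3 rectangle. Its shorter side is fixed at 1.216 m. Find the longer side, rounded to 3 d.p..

root-3 ≈ 1.73205.
Longer side = 1.216 × 1.73205 ≈ 2.10617 → 2.106 m.

2.106 m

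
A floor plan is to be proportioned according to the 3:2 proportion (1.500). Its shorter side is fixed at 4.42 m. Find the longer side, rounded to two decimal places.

3:2 = 1.50000.
Longer side = 4.42 × 1.50000 ≈ 6.6300 → 6.63 m.

6.63 m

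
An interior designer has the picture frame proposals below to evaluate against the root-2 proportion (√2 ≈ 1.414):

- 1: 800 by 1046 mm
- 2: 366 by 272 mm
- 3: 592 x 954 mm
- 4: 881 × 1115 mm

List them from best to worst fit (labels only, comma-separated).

Ratios: 1 = 1046 / 800 ≈ 1.308; 2 = 366 / 272 ≈ 1.346; 3 = 954 / 592 ≈ 1.611; 4 = 1115 / 881 ≈ 1.266.
|Δ from 1.414|: 1 0.106; 2 0.068; 3 0.197; 4 0.148.

2, 1, 4, 3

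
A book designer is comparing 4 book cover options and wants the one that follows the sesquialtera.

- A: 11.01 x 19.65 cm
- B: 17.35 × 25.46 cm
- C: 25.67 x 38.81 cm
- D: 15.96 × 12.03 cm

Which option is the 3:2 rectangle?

C

Target 3:2 ≈ 1.500.
A: 1.785 (Δ0.285)  B: 1.467 (Δ0.033)  C: 1.512 (Δ0.012)  D: 1.327 (Δ0.173)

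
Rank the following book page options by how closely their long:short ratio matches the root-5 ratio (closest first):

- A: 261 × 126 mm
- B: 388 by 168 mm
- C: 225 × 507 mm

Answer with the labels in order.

C, B, A

Ratios: A = 261 / 126 ≈ 2.071; B = 388 / 168 ≈ 2.310; C = 507 / 225 ≈ 2.253.
|Δ from 2.236|: A 0.165; B 0.074; C 0.017.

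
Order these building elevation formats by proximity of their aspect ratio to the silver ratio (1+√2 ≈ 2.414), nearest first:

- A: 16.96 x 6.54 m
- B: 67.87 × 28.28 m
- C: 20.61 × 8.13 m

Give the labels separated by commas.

Ratios: A = 16.96 / 6.54 ≈ 2.593; B = 67.87 / 28.28 ≈ 2.400; C = 20.61 / 8.13 ≈ 2.535.
|Δ from 2.414|: A 0.179; B 0.014; C 0.121.

B, C, A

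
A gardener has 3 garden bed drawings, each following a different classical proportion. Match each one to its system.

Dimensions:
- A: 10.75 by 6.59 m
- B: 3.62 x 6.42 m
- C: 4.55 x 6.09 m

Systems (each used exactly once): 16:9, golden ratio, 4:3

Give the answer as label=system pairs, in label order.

A = 10.75/6.59 ≈ 1.631 → golden ratio (1.618)
B = 6.42/3.62 ≈ 1.773 → 16:9 (1.778)
C = 6.09/4.55 ≈ 1.338 → 4:3 (1.333)

A=golden ratio, B=16:9, C=4:3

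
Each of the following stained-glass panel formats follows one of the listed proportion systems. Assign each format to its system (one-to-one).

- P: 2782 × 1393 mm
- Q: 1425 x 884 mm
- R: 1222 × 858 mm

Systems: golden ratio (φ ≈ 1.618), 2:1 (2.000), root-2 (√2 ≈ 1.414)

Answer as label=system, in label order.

P = 2782/1393 ≈ 1.997 → 2:1 (2.000)
Q = 1425/884 ≈ 1.612 → golden ratio (1.618)
R = 1222/858 ≈ 1.424 → root-2 (1.414)

P=2:1, Q=golden ratio, R=root-2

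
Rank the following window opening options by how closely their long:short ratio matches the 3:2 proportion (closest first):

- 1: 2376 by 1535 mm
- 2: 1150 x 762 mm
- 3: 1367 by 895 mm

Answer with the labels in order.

2, 3, 1

1: 2376/1535 ≈ 1.548 → |1.548 − 1.500| = 0.048
2: 1150/762 ≈ 1.509 → |1.509 − 1.500| = 0.009
3: 1367/895 ≈ 1.527 → |1.527 − 1.500| = 0.027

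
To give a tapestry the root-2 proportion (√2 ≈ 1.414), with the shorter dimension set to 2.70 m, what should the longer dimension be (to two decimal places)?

root-2 ≈ 1.41421.
Longer side = 2.70 × 1.41421 ≈ 3.8184 → 3.82 m.

3.82 m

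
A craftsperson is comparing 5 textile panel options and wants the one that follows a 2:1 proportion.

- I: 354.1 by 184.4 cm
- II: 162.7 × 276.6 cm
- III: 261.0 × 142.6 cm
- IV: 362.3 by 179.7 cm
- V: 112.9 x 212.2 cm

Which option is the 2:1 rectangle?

IV

Ratios (long/short): I ≈ 1.920; II ≈ 1.700; III ≈ 1.830; IV ≈ 2.016; V ≈ 1.880.
2:1 ≈ 2.000; option IV is nearest (Δ 0.016).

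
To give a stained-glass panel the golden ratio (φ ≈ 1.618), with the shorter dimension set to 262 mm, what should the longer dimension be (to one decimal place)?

423.9 mm

golden ratio ≈ 1.61803.
Longer side = 262 × 1.61803 ≈ 423.924 → 423.9 mm.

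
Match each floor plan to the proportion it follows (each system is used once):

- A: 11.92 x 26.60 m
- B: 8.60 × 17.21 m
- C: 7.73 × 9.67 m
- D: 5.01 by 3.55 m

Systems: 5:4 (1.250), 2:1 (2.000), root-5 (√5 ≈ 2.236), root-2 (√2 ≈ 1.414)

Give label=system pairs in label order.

A=root-5, B=2:1, C=5:4, D=root-2

Ratios: A ≈ 2.232; B ≈ 2.001; C ≈ 1.251; D ≈ 1.411.
Targets: 5:4 ≈ 1.250; 2:1 ≈ 2.000; root-5 ≈ 2.236; root-2 ≈ 1.414.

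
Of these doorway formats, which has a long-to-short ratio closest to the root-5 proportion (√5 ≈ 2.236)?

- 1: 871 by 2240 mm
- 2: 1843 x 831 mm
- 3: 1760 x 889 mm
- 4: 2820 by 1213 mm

Ratios (long/short): 1 ≈ 2.572; 2 ≈ 2.218; 3 ≈ 1.980; 4 ≈ 2.325.
root-5 ≈ 2.236; option 2 is nearest (Δ 0.018).

2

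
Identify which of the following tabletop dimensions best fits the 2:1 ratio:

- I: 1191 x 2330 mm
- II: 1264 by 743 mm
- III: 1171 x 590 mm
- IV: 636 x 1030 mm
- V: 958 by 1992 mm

Ratios (long/short): I ≈ 1.956; II ≈ 1.701; III ≈ 1.985; IV ≈ 1.619; V ≈ 2.079.
2:1 ≈ 2.000; option III is nearest (Δ 0.015).

III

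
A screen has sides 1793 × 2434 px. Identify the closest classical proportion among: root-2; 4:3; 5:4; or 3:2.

Ratio = 2434 / 1793 ≈ 1.358.
Distances: root-2 1.414 (Δ 0.056); 4:3 1.333 (Δ 0.025); 5:4 1.250 (Δ 0.108); 3:2 1.500 (Δ 0.142).

4:3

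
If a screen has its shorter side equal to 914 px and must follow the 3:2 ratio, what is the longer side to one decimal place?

1371.0 px

3:2 = 1.50000.
Longer side = 914 × 1.50000 ≈ 1371.000 → 1371.0 px.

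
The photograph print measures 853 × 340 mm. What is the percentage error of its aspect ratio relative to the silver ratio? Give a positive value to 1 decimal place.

3.9%

Ratio = 853 / 340 ≈ 2.5088.
Ideal silver ratio ≈ 2.4142. |2.5088 − 2.4142| / 2.4142 ≈ 3.92% → 3.9%.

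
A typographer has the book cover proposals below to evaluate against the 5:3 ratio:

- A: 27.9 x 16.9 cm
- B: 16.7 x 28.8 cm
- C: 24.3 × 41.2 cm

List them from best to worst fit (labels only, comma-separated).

A, C, B

A: 27.9/16.9 ≈ 1.651 → |1.651 − 1.667| = 0.016
B: 28.8/16.7 ≈ 1.725 → |1.725 − 1.667| = 0.058
C: 41.2/24.3 ≈ 1.695 → |1.695 − 1.667| = 0.028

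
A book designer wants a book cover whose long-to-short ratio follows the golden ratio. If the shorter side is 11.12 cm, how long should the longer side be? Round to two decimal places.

17.99 cm

golden ratio ≈ 1.61803.
Longer side = 11.12 × 1.61803 ≈ 17.9925 → 17.99 cm.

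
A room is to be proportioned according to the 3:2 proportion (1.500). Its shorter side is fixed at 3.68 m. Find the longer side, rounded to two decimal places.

5.52 m

3:2 = 1.50000.
Longer side = 3.68 × 1.50000 ≈ 5.5200 → 5.52 m.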